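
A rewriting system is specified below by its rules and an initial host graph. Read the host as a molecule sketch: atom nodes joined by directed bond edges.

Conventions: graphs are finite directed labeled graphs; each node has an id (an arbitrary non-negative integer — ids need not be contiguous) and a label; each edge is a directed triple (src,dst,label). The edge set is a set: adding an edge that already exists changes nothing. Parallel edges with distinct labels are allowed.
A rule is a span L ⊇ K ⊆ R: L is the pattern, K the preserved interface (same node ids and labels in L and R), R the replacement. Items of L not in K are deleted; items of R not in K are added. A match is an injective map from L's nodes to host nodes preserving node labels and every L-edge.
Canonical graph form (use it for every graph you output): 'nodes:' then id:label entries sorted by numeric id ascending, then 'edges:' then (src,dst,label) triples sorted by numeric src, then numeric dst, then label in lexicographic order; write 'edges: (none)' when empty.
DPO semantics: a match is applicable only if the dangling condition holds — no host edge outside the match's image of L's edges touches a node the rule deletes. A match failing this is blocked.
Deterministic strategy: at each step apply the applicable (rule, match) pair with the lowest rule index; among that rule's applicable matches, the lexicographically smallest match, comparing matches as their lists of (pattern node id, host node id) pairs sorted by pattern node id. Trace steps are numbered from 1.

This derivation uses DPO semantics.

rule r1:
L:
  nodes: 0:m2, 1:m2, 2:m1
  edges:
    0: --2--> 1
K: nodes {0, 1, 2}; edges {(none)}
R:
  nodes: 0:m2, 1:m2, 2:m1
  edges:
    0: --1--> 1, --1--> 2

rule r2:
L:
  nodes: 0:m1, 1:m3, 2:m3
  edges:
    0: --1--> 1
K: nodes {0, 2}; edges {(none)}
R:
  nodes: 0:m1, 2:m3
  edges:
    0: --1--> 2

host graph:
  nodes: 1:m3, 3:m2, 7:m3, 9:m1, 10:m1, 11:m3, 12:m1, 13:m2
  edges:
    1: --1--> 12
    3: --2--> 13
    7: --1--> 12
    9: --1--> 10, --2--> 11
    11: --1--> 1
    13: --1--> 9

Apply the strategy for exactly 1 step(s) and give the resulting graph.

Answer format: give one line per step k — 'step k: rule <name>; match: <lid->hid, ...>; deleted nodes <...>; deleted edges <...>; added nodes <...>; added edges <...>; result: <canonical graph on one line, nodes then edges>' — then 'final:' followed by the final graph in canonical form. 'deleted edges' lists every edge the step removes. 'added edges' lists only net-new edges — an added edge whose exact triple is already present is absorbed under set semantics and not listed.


step 1: rule r1; match: 0->3, 1->13, 2->9; deleted nodes (none); deleted edges (3,13,2); added nodes (none); added edges (3,9,1); (3,13,1); result: nodes: 1:m3, 3:m2, 7:m3, 9:m1, 10:m1, 11:m3, 12:m1, 13:m2 edges: (1,12,1); (3,9,1); (3,13,1); (7,12,1); (9,10,1); (9,11,2); (11,1,1); (13,9,1)
final:
nodes: 1:m3, 3:m2, 7:m3, 9:m1, 10:m1, 11:m3, 12:m1, 13:m2
edges: (1,12,1); (3,9,1); (3,13,1); (7,12,1); (9,10,1); (9,11,2); (11,1,1); (13,9,1)


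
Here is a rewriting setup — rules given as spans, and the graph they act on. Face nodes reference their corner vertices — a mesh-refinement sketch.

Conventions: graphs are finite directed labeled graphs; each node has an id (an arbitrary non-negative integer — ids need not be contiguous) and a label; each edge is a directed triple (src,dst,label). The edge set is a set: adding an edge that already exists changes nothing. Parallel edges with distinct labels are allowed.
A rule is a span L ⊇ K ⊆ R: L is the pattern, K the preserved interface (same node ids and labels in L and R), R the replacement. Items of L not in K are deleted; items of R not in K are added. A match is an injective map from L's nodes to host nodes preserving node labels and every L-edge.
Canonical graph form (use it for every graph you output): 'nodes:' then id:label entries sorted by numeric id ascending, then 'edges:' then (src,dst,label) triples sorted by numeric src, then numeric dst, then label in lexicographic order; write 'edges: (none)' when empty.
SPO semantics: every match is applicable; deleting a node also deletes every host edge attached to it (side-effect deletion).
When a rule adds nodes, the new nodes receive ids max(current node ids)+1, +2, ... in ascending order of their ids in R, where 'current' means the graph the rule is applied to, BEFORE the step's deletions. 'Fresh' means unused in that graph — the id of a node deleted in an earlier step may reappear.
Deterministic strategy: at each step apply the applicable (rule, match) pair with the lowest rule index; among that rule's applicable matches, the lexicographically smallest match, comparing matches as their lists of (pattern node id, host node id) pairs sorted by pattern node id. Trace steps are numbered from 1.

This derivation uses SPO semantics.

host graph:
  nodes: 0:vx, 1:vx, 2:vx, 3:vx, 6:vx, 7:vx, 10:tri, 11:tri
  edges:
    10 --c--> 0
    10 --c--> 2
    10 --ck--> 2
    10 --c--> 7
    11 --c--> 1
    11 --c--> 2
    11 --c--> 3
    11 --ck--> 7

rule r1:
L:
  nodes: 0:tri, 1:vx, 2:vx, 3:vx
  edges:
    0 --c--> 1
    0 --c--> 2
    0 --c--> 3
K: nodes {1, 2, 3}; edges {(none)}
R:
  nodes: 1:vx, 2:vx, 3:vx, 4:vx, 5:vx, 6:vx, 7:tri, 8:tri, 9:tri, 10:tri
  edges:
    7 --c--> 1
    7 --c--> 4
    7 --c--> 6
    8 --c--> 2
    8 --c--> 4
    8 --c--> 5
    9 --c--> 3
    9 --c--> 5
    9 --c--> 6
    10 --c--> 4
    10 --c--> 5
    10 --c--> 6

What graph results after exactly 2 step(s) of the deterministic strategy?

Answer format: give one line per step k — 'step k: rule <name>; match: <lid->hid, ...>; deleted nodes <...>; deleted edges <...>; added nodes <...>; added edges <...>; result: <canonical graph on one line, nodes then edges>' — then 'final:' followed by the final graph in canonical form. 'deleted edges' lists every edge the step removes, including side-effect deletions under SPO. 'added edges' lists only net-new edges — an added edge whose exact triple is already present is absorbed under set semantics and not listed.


step 1: rule r1; match: 0->10, 1->0, 2->2, 3->7; deleted nodes 10; deleted edges (10,0,c); (10,2,c); (10,2,ck); (10,7,c); added nodes 12, 13, 14, 15, 16, 17, 18; added edges (15,0,c); (15,12,c); (15,14,c); (16,2,c); (16,12,c); (16,13,c); (17,7,c); (17,13,c); (17,14,c); (18,12,c); (18,13,c); (18,14,c); result: nodes: 0:vx, 1:vx, 2:vx, 3:vx, 6:vx, 7:vx, 11:tri, 12:vx, 13:vx, 14:vx, 15:tri, 16:tri, 17:tri, 18:tri edges: (11,1,c); (11,2,c); (11,3,c); (11,7,ck); (15,0,c); (15,12,c); (15,14,c); (16,2,c); (16,12,c); (16,13,c); (17,7,c); (17,13,c); (17,14,c); (18,12,c); (18,13,c); (18,14,c)
step 2: rule r1; match: 0->11, 1->1, 2->2, 3->3; deleted nodes 11; deleted edges (11,1,c); (11,2,c); (11,3,c); (11,7,ck); added nodes 19, 20, 21, 22, 23, 24, 25; added edges (22,1,c); (22,19,c); (22,21,c); (23,2,c); (23,19,c); (23,20,c); (24,3,c); (24,20,c); (24,21,c); (25,19,c); (25,20,c); (25,21,c); result: nodes: 0:vx, 1:vx, 2:vx, 3:vx, 6:vx, 7:vx, 12:vx, 13:vx, 14:vx, 15:tri, 16:tri, 17:tri, 18:tri, 19:vx, 20:vx, 21:vx, 22:tri, 23:tri, 24:tri, 25:tri edges: (15,0,c); (15,12,c); (15,14,c); (16,2,c); (16,12,c); (16,13,c); (17,7,c); (17,13,c); (17,14,c); (18,12,c); (18,13,c); (18,14,c); (22,1,c); (22,19,c); (22,21,c); (23,2,c); (23,19,c); (23,20,c); (24,3,c); (24,20,c); (24,21,c); (25,19,c); (25,20,c); (25,21,c)
final:
nodes: 0:vx, 1:vx, 2:vx, 3:vx, 6:vx, 7:vx, 12:vx, 13:vx, 14:vx, 15:tri, 16:tri, 17:tri, 18:tri, 19:vx, 20:vx, 21:vx, 22:tri, 23:tri, 24:tri, 25:tri
edges: (15,0,c); (15,12,c); (15,14,c); (16,2,c); (16,12,c); (16,13,c); (17,7,c); (17,13,c); (17,14,c); (18,12,c); (18,13,c); (18,14,c); (22,1,c); (22,19,c); (22,21,c); (23,2,c); (23,19,c); (23,20,c); (24,3,c); (24,20,c); (24,21,c); (25,19,c); (25,20,c); (25,21,c)


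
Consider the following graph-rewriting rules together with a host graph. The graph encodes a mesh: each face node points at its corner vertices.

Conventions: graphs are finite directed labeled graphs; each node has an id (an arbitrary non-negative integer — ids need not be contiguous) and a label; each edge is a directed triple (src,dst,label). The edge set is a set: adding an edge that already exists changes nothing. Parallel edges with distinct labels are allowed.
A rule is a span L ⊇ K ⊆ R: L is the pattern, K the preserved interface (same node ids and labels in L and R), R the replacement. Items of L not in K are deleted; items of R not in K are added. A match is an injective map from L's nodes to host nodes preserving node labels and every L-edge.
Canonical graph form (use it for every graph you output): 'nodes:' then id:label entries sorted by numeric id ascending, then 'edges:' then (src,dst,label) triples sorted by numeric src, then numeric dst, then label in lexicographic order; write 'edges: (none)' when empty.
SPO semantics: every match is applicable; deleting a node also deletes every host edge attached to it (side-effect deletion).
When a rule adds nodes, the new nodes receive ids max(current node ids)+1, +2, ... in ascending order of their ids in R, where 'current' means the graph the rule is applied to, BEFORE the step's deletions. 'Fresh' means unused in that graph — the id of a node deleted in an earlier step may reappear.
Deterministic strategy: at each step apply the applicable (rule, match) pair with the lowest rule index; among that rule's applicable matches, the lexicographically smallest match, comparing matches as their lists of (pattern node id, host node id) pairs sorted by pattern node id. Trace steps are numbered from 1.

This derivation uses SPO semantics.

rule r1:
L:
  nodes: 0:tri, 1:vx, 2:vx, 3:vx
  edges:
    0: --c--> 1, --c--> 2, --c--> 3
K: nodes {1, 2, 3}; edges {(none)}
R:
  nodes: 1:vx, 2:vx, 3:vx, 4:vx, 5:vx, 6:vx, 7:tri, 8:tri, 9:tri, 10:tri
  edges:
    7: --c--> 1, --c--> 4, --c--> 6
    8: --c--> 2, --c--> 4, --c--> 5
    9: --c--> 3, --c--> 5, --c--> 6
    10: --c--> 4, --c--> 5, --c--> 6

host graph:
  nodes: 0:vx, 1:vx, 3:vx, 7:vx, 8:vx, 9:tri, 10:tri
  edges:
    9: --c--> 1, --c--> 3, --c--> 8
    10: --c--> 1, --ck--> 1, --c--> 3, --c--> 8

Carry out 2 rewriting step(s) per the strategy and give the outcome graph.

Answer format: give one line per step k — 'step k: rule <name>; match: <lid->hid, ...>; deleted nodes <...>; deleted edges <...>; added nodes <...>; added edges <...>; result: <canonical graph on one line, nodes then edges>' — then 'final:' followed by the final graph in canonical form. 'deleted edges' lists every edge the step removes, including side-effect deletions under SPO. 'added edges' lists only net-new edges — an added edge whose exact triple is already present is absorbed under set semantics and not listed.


step 1: rule r1; match: 0->9, 1->1, 2->3, 3->8; deleted nodes 9; deleted edges (9,1,c); (9,3,c); (9,8,c); added nodes 11, 12, 13, 14, 15, 16, 17; added edges (14,1,c); (14,11,c); (14,13,c); (15,3,c); (15,11,c); (15,12,c); (16,8,c); (16,12,c); (16,13,c); (17,11,c); (17,12,c); (17,13,c); result: nodes: 0:vx, 1:vx, 3:vx, 7:vx, 8:vx, 10:tri, 11:vx, 12:vx, 13:vx, 14:tri, 15:tri, 16:tri, 17:tri edges: (10,1,c); (10,1,ck); (10,3,c); (10,8,c); (14,1,c); (14,11,c); (14,13,c); (15,3,c); (15,11,c); (15,12,c); (16,8,c); (16,12,c); (16,13,c); (17,11,c); (17,12,c); (17,13,c)
step 2: rule r1; match: 0->10, 1->1, 2->3, 3->8; deleted nodes 10; deleted edges (10,1,c); (10,1,ck); (10,3,c); (10,8,c); added nodes 18, 19, 20, 21, 22, 23, 24; added edges (21,1,c); (21,18,c); (21,20,c); (22,3,c); (22,18,c); (22,19,c); (23,8,c); (23,19,c); (23,20,c); (24,18,c); (24,19,c); (24,20,c); result: nodes: 0:vx, 1:vx, 3:vx, 7:vx, 8:vx, 11:vx, 12:vx, 13:vx, 14:tri, 15:tri, 16:tri, 17:tri, 18:vx, 19:vx, 20:vx, 21:tri, 22:tri, 23:tri, 24:tri edges: (14,1,c); (14,11,c); (14,13,c); (15,3,c); (15,11,c); (15,12,c); (16,8,c); (16,12,c); (16,13,c); (17,11,c); (17,12,c); (17,13,c); (21,1,c); (21,18,c); (21,20,c); (22,3,c); (22,18,c); (22,19,c); (23,8,c); (23,19,c); (23,20,c); (24,18,c); (24,19,c); (24,20,c)
final:
nodes: 0:vx, 1:vx, 3:vx, 7:vx, 8:vx, 11:vx, 12:vx, 13:vx, 14:tri, 15:tri, 16:tri, 17:tri, 18:vx, 19:vx, 20:vx, 21:tri, 22:tri, 23:tri, 24:tri
edges: (14,1,c); (14,11,c); (14,13,c); (15,3,c); (15,11,c); (15,12,c); (16,8,c); (16,12,c); (16,13,c); (17,11,c); (17,12,c); (17,13,c); (21,1,c); (21,18,c); (21,20,c); (22,3,c); (22,18,c); (22,19,c); (23,8,c); (23,19,c); (23,20,c); (24,18,c); (24,19,c); (24,20,c)


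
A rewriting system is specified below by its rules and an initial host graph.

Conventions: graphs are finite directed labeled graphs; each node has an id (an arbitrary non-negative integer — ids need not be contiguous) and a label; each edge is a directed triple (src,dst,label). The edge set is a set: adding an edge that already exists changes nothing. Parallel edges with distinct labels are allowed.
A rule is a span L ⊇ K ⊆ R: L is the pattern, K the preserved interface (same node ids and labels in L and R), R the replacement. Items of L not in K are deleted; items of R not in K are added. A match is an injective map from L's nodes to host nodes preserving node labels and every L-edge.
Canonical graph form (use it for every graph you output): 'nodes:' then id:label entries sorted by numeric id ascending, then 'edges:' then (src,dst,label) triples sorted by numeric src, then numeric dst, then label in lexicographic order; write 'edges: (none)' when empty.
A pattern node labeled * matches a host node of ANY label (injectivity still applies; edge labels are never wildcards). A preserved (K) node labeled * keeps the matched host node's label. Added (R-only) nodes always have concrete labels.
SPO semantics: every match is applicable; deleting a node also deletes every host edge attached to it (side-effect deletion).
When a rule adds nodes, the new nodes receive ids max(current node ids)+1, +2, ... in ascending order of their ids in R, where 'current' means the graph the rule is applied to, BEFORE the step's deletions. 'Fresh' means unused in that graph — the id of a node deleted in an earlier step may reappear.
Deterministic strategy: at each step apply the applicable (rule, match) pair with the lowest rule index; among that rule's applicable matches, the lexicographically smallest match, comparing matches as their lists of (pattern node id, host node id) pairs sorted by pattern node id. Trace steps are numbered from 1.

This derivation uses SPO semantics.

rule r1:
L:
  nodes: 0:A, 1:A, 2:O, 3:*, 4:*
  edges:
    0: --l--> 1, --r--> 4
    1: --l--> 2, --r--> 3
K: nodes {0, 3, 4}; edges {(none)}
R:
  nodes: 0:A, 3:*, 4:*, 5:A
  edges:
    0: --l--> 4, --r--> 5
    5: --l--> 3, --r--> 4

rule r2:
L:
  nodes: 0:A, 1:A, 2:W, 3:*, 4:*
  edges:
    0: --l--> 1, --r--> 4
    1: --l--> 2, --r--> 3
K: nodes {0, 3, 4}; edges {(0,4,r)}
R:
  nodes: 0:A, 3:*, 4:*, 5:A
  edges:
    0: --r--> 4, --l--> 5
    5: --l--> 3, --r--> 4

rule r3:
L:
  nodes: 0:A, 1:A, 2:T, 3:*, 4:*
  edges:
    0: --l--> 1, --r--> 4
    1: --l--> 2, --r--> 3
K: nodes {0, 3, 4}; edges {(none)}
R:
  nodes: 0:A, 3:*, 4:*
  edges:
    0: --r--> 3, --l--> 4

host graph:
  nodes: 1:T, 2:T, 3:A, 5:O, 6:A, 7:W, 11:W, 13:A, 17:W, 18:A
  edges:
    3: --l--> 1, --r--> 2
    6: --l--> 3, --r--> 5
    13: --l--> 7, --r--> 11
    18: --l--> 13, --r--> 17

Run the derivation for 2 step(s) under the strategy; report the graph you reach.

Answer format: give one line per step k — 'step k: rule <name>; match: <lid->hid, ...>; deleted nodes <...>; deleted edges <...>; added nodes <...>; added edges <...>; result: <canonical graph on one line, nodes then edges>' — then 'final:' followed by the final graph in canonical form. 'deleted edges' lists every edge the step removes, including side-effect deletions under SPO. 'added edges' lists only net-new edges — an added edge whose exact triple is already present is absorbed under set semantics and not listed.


step 1: rule r2; match: 0->18, 1->13, 2->7, 3->11, 4->17; deleted nodes 7, 13; deleted edges (13,7,l); (13,11,r); (18,13,l); added nodes 19; added edges (18,19,l); (19,11,l); (19,17,r); result: nodes: 1:T, 2:T, 3:A, 5:O, 6:A, 11:W, 17:W, 18:A, 19:A edges: (3,1,l); (3,2,r); (6,3,l); (6,5,r); (18,17,r); (18,19,l); (19,11,l); (19,17,r)
step 2: rule r3; match: 0->6, 1->3, 2->1, 3->2, 4->5; deleted nodes 1, 3; deleted edges (3,1,l); (3,2,r); (6,3,l); (6,5,r); added nodes (none); added edges (6,2,r); (6,5,l); result: nodes: 2:T, 5:O, 6:A, 11:W, 17:W, 18:A, 19:A edges: (6,2,r); (6,5,l); (18,17,r); (18,19,l); (19,11,l); (19,17,r)
final:
nodes: 2:T, 5:O, 6:A, 11:W, 17:W, 18:A, 19:A
edges: (6,2,r); (6,5,l); (18,17,r); (18,19,l); (19,11,l); (19,17,r)


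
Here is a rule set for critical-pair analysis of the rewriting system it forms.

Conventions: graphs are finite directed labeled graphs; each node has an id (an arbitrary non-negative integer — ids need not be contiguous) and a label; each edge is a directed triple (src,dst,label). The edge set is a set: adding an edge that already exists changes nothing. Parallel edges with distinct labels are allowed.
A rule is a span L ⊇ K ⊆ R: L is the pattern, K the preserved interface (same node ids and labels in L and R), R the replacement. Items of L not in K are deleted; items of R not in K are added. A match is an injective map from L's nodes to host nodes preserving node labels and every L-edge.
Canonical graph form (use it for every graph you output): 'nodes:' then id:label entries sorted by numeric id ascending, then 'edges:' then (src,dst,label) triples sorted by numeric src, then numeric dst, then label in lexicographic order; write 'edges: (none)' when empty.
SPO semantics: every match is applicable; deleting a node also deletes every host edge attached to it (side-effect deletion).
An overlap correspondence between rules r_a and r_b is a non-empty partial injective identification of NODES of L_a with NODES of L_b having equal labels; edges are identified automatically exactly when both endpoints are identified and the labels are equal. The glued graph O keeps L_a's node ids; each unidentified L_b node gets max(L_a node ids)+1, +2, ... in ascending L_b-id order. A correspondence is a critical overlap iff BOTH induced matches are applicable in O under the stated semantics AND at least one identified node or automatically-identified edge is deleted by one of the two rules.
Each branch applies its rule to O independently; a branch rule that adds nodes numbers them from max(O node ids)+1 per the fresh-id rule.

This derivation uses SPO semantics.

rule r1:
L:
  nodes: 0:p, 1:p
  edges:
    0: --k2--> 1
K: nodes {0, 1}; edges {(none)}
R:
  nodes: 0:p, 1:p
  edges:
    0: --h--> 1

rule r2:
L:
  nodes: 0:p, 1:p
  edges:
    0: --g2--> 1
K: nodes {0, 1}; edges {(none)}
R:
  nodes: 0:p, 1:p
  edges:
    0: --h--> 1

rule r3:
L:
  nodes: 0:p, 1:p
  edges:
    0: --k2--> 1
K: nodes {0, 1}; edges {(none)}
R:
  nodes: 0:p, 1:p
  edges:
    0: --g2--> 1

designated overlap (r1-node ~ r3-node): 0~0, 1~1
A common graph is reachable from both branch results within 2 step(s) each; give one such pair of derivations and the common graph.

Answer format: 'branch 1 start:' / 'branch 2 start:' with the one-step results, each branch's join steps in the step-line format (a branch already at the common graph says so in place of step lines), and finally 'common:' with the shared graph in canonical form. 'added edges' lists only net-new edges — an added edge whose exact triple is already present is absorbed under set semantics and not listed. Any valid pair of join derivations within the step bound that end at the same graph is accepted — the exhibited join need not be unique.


branch 1 start:
nodes: 0:p, 1:p
edges: (0,1,h)
branch 2 start:
nodes: 0:p, 1:p
edges: (0,1,g2)
branch 1: already at the common graph (0 steps)
branch 2 step 1: rule r2; match: 0->0, 1->1; deleted nodes (none); deleted edges (0,1,g2); added nodes (none); added edges (0,1,h); result: nodes: 0:p, 1:p edges: (0,1,h)
common:
nodes: 0:p, 1:p
edges: (0,1,h)


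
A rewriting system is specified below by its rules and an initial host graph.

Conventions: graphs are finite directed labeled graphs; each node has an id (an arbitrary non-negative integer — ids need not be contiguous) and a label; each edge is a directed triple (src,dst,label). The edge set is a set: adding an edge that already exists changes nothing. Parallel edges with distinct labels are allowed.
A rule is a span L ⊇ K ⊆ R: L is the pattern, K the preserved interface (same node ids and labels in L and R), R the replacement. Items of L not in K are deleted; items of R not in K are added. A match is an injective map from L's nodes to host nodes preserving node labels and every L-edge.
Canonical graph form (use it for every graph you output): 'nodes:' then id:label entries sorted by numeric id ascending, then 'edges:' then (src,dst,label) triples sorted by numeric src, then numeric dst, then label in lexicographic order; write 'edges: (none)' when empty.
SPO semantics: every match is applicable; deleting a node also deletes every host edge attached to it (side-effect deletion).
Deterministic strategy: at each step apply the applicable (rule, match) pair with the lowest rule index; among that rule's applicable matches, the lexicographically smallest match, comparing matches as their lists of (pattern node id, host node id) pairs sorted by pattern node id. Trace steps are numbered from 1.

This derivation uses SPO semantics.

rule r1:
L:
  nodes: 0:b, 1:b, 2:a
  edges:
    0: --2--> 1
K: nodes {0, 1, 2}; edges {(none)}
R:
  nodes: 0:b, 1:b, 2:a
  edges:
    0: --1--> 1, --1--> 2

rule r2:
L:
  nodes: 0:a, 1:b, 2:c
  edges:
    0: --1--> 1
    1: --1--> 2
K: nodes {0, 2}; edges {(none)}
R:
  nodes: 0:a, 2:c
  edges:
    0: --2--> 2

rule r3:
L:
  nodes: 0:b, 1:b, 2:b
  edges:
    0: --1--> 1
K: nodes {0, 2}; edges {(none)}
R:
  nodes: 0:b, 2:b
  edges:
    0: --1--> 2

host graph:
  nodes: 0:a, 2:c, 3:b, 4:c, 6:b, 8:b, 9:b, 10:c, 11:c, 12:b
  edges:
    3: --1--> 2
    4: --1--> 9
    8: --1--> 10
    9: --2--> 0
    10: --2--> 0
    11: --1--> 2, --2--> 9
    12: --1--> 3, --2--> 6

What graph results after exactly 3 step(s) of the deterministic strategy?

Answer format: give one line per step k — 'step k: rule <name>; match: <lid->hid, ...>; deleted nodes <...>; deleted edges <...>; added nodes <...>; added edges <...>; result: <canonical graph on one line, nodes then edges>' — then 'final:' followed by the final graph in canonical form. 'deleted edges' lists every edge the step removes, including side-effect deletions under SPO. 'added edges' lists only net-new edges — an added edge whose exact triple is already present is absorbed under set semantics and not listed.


step 1: rule r1; match: 0->12, 1->6, 2->0; deleted nodes (none); deleted edges (12,6,2); added nodes (none); added edges (12,0,1); (12,6,1); result: nodes: 0:a, 2:c, 3:b, 4:c, 6:b, 8:b, 9:b, 10:c, 11:c, 12:b edges: (3,2,1); (4,9,1); (8,10,1); (9,0,2); (10,0,2); (11,2,1); (11,9,2); (12,0,1); (12,3,1); (12,6,1)
step 2: rule r3; match: 0->12, 1->3, 2->6; deleted nodes 3; deleted edges (3,2,1); (12,3,1); added nodes (none); added edges (none); result: nodes: 0:a, 2:c, 4:c, 6:b, 8:b, 9:b, 10:c, 11:c, 12:b edges: (4,9,1); (8,10,1); (9,0,2); (10,0,2); (11,2,1); (11,9,2); (12,0,1); (12,6,1)
step 3: rule r3; match: 0->12, 1->6, 2->8; deleted nodes 6; deleted edges (12,6,1); added nodes (none); added edges (12,8,1); result: nodes: 0:a, 2:c, 4:c, 8:b, 9:b, 10:c, 11:c, 12:b edges: (4,9,1); (8,10,1); (9,0,2); (10,0,2); (11,2,1); (11,9,2); (12,0,1); (12,8,1)
final:
nodes: 0:a, 2:c, 4:c, 8:b, 9:b, 10:c, 11:c, 12:b
edges: (4,9,1); (8,10,1); (9,0,2); (10,0,2); (11,2,1); (11,9,2); (12,0,1); (12,8,1)


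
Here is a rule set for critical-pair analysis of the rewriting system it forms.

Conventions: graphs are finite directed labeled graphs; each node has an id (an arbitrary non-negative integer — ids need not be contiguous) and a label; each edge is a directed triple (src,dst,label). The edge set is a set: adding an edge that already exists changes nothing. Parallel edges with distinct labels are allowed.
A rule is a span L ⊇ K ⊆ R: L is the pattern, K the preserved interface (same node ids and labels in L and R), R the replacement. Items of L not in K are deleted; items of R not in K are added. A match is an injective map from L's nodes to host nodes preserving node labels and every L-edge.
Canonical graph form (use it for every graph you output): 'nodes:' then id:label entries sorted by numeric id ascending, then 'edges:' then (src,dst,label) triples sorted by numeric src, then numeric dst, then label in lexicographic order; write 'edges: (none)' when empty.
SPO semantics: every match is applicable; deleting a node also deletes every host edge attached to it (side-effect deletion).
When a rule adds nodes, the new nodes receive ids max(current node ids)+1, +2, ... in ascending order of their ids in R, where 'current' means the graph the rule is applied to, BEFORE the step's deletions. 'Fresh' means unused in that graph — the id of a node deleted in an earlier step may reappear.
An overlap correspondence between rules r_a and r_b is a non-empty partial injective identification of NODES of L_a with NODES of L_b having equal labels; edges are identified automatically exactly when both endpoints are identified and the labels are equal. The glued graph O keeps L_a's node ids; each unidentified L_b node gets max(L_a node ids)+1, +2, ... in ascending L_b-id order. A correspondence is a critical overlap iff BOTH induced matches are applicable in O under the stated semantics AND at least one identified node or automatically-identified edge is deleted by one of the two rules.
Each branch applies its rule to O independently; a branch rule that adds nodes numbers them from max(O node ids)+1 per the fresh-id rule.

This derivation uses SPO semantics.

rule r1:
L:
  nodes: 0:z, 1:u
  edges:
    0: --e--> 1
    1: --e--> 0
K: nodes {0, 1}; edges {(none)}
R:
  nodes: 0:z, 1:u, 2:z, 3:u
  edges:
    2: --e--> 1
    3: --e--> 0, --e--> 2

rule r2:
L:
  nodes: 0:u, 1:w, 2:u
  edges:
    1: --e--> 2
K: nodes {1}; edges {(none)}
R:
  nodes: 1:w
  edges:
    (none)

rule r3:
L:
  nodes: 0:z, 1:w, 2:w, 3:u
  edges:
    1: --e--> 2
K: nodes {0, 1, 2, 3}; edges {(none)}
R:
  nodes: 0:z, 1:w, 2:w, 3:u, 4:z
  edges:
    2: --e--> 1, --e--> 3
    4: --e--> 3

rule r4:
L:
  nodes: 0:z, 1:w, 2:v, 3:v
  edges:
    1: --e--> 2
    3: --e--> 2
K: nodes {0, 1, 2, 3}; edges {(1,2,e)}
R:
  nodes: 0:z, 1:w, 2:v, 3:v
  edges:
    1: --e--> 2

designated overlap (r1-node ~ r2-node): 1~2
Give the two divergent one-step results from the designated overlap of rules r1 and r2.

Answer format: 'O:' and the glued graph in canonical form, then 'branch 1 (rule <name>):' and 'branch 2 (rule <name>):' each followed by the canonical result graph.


O:
nodes: 0:z, 1:u, 2:u, 3:w
edges: (0,1,e); (1,0,e); (3,1,e)
branch 1 (rule r1):
nodes: 0:z, 1:u, 2:u, 3:w, 4:z, 5:u
edges: (3,1,e); (4,1,e); (5,0,e); (5,4,e)
branch 2 (rule r2):
nodes: 0:z, 3:w
edges: (none)


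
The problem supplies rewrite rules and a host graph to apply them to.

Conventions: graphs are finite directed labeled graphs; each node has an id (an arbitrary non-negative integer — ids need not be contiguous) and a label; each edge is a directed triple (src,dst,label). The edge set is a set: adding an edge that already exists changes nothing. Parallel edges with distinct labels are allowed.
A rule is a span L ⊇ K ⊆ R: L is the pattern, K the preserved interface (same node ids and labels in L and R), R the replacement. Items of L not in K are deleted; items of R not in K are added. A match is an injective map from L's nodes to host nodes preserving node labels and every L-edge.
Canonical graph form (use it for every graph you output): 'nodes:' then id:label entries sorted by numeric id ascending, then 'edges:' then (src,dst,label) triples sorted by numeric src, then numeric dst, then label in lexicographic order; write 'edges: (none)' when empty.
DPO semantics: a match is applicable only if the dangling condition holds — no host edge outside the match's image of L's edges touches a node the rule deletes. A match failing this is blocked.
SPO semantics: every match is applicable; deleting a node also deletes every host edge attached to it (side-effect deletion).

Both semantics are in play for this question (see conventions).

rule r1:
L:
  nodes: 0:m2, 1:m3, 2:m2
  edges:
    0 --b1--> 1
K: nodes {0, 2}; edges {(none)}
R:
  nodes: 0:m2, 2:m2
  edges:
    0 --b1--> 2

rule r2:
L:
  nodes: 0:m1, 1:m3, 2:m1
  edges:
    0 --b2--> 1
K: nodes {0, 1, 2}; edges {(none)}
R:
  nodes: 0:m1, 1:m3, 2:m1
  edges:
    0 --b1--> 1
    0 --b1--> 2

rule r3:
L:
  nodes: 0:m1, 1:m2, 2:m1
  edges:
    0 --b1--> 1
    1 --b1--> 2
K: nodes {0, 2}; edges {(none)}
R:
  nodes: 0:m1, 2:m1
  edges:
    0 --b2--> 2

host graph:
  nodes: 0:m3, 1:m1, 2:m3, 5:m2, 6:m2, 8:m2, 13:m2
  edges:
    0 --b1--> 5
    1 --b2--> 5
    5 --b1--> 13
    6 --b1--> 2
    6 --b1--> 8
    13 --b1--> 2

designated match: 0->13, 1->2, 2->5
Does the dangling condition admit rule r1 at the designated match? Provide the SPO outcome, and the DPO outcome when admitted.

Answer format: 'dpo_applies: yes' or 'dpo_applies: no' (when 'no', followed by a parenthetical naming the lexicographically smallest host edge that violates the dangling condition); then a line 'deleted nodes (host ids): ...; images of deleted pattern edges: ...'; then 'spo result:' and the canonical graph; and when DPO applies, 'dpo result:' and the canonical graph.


dpo_applies: no
(the rule deletes node 2, which keeps host edge (6,2,b1) outside the match image — the dangling condition fails, DPO blocks; SPO proceeds and side-deletes such edges)
deleted nodes (host ids): 2; images of deleted pattern edges: (13,2,b1)
spo result:
nodes: 0:m3, 1:m1, 5:m2, 6:m2, 8:m2, 13:m2
edges: (0,5,b1); (1,5,b2); (5,13,b1); (6,8,b1); (13,5,b1)


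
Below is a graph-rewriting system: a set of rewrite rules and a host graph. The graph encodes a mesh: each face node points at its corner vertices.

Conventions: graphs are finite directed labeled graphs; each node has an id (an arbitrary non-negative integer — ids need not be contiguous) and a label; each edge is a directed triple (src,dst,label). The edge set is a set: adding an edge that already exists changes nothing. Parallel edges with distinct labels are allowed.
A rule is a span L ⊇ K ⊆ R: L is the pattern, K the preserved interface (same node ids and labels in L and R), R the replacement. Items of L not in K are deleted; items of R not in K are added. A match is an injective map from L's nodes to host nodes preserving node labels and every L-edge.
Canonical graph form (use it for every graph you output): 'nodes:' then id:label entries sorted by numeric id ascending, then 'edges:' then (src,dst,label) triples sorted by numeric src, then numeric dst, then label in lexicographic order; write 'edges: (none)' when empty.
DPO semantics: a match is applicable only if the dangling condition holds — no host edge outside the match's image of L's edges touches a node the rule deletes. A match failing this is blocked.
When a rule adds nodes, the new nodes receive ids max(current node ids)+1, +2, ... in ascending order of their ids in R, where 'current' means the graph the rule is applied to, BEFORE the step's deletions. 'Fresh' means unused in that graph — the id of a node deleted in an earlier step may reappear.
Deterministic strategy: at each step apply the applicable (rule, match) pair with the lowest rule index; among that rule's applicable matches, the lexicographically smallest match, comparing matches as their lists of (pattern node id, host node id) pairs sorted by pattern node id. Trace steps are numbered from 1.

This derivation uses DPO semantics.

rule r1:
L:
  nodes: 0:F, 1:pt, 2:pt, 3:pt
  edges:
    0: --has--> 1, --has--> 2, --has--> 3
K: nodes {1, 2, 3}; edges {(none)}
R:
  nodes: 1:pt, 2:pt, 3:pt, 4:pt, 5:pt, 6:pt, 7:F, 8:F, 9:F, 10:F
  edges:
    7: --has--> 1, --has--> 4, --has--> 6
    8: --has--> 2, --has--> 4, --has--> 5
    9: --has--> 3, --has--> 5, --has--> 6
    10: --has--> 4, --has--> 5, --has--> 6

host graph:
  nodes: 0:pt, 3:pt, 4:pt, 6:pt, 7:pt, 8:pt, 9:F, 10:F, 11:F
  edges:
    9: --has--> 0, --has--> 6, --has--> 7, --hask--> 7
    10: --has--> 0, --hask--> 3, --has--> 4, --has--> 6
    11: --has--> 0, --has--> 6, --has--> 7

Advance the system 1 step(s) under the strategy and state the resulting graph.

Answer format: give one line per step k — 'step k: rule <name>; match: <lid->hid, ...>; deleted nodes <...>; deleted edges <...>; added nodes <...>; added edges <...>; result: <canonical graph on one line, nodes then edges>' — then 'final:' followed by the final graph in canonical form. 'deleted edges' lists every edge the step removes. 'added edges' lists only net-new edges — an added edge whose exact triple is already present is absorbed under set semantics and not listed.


step 1: rule r1; match: 0->11, 1->0, 2->6, 3->7; deleted nodes 11; deleted edges (11,0,has); (11,6,has); (11,7,has); added nodes 12, 13, 14, 15, 16, 17, 18; added edges (15,0,has); (15,12,has); (15,14,has); (16,6,has); (16,12,has); (16,13,has); (17,7,has); (17,13,has); (17,14,has); (18,12,has); (18,13,has); (18,14,has); result: nodes: 0:pt, 3:pt, 4:pt, 6:pt, 7:pt, 8:pt, 9:F, 10:F, 12:pt, 13:pt, 14:pt, 15:F, 16:F, 17:F, 18:F edges: (9,0,has); (9,6,has); (9,7,has); (9,7,hask); (10,0,has); (10,3,hask); (10,4,has); (10,6,has); (15,0,has); (15,12,has); (15,14,has); (16,6,has); (16,12,has); (16,13,has); (17,7,has); (17,13,has); (17,14,has); (18,12,has); (18,13,has); (18,14,has)
final:
nodes: 0:pt, 3:pt, 4:pt, 6:pt, 7:pt, 8:pt, 9:F, 10:F, 12:pt, 13:pt, 14:pt, 15:F, 16:F, 17:F, 18:F
edges: (9,0,has); (9,6,has); (9,7,has); (9,7,hask); (10,0,has); (10,3,hask); (10,4,has); (10,6,has); (15,0,has); (15,12,has); (15,14,has); (16,6,has); (16,12,has); (16,13,has); (17,7,has); (17,13,has); (17,14,has); (18,12,has); (18,13,has); (18,14,has)


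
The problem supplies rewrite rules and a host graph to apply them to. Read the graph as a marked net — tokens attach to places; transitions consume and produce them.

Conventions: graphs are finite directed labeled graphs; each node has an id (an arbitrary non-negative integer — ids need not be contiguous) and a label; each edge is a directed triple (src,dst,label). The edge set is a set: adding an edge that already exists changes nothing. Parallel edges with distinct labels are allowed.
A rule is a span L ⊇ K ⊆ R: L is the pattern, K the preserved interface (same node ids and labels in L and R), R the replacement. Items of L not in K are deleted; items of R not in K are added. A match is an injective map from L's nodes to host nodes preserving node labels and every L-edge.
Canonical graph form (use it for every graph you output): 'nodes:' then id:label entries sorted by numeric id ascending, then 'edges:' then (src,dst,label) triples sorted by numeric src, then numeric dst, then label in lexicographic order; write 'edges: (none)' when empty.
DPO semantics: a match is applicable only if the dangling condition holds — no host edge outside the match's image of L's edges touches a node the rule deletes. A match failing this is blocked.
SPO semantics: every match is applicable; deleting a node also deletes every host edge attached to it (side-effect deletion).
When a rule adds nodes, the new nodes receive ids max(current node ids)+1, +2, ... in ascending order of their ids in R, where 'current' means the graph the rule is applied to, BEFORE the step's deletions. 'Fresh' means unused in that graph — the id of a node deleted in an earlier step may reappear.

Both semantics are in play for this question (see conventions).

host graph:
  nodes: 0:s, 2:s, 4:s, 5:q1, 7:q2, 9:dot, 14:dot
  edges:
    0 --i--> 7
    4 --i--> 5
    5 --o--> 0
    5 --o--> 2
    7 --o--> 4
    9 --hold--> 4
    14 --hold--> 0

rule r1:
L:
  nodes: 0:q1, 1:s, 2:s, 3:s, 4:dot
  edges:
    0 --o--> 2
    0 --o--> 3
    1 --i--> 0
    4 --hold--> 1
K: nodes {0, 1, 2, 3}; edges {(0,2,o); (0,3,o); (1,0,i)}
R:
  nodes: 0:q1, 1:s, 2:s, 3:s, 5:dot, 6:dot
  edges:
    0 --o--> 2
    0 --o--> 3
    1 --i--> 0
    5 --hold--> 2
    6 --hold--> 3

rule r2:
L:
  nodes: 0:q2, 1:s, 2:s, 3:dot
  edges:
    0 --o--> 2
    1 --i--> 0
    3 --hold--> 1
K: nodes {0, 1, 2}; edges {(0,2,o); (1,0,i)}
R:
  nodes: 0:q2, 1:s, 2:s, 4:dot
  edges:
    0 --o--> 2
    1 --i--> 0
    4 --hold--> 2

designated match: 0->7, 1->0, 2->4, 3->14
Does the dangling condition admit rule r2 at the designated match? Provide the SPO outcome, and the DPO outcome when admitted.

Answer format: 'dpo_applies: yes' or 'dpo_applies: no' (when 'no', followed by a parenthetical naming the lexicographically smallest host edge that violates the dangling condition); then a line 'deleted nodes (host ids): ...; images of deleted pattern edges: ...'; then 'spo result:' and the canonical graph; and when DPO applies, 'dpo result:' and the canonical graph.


dpo_applies: yes
deleted nodes (host ids): 14; images of deleted pattern edges: (14,0,hold)
spo result:
nodes: 0:s, 2:s, 4:s, 5:q1, 7:q2, 9:dot, 15:dot
edges: (0,7,i); (4,5,i); (5,0,o); (5,2,o); (7,4,o); (9,4,hold); (15,4,hold)
dpo result:
nodes: 0:s, 2:s, 4:s, 5:q1, 7:q2, 9:dot, 15:dot
edges: (0,7,i); (4,5,i); (5,0,o); (5,2,o); (7,4,o); (9,4,hold); (15,4,hold)


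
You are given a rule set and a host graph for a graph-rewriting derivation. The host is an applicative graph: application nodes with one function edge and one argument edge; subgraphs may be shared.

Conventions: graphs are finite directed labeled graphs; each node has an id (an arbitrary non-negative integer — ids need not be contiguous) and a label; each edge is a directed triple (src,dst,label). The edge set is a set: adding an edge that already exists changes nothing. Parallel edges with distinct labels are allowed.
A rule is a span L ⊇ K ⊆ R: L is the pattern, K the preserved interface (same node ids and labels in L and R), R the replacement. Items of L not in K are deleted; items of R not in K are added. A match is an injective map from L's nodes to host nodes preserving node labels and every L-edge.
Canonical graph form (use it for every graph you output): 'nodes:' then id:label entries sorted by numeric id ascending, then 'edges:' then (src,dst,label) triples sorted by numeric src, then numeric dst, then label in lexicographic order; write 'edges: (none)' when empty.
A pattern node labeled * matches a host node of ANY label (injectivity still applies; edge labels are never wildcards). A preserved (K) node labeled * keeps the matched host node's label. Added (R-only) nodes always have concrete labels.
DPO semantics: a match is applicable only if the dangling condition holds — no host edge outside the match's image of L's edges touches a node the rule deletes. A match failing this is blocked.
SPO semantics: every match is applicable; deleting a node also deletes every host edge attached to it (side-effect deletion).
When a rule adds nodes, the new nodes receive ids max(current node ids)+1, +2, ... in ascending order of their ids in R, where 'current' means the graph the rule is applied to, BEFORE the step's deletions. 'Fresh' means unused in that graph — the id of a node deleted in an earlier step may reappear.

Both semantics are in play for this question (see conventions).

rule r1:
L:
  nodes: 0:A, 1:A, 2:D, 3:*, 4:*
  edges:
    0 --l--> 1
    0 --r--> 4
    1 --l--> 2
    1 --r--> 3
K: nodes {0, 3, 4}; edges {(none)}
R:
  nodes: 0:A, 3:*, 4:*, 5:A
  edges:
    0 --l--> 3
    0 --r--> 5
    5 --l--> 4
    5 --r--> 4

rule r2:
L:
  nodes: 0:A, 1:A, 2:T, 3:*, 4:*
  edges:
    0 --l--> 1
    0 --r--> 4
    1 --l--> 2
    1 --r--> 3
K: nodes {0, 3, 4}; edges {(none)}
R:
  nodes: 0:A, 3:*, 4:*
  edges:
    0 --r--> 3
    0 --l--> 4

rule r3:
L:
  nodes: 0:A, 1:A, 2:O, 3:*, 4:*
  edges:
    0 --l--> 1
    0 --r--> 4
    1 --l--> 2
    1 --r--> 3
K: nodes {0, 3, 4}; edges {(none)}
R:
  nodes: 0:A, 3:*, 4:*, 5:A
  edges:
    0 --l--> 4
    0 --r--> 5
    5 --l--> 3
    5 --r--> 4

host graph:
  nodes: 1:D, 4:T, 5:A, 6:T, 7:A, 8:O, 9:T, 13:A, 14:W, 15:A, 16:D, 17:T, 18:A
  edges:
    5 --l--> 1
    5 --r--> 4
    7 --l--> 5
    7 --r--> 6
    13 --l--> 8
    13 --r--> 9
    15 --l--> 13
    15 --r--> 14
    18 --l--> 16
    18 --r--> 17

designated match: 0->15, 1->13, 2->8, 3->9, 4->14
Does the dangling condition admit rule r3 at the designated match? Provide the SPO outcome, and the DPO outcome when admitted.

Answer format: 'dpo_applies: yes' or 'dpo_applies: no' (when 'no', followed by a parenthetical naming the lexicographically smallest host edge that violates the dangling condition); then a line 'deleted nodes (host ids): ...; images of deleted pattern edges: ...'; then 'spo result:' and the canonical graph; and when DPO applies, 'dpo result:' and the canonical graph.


dpo_applies: yes
deleted nodes (host ids): 8, 13; images of deleted pattern edges: (13,8,l); (13,9,r); (15,13,l); (15,14,r)
spo result:
nodes: 1:D, 4:T, 5:A, 6:T, 7:A, 9:T, 14:W, 15:A, 16:D, 17:T, 18:A, 19:A
edges: (5,1,l); (5,4,r); (7,5,l); (7,6,r); (15,14,l); (15,19,r); (18,16,l); (18,17,r); (19,9,l); (19,14,r)
dpo result:
nodes: 1:D, 4:T, 5:A, 6:T, 7:A, 9:T, 14:W, 15:A, 16:D, 17:T, 18:A, 19:A
edges: (5,1,l); (5,4,r); (7,5,l); (7,6,r); (15,14,l); (15,19,r); (18,16,l); (18,17,r); (19,9,l); (19,14,r)
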